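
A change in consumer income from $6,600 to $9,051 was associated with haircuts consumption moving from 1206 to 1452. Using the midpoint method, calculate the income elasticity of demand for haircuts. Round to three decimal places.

0.591

%ΔQ = (1452 − 1206)/[(1206+1452)/2] = 246/1329 ≈ 0.1851.
%ΔI = (9,051 − 6,600)/[(6,600+9,051)/2] = 2451/7825.5 ≈ 0.3132.
E_I = %ΔQ/%ΔI ≈ 0.591.
E_I ∈ (0,1): normal good (necessity).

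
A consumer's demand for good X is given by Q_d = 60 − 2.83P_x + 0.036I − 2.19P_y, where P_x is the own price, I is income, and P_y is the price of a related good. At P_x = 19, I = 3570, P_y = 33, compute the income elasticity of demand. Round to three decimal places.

Substituting, Q_d = 60 − 2.83(19) + 0.036(3570) − 2.19(33) = 60 − 53.77 + 128.52 − 72.27 = 62.48.
∂Q_d/∂I = +0.036, so E_I = 0.036·(3570/62.48) ≈ 2.057.
E_I > 1: normal good (luxury).

2.057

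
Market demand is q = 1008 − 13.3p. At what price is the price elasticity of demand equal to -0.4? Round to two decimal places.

Set −bp/(a − bp) = −0.4 ⇒ bp = 0.4(a − bp) ⇒ bp(1+0.4) = 0.4·a.
p = 0.4·1008/(13.3·1.4) ≈ 21.65.

21.65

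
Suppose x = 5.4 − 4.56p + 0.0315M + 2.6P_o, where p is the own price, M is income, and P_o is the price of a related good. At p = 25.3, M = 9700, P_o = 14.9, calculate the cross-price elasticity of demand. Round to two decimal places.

First evaluate x: 5.4 − 4.56(25.3) + 0.0315(9700) + 2.6(14.9) = 5.4 − 115.368 + 305.55 + 38.74 = 234.322.
∂x/∂P_o = +2.6, so E_xy = 2.6·(14.9/234.322) ≈ 0.17.
E_xy > 0: the goods are substitutes.

0.17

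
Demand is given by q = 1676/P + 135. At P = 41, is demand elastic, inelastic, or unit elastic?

inelastic

At P = 41, q = 175.878.
dq/dP = −1676/P² = −0.997.
Point elasticity E = (dq/dP)·(P/q) = -0.997 × 41/175.878 ≈ -0.232.
|E| ≈ 0.232 < 1, so demand is inelastic.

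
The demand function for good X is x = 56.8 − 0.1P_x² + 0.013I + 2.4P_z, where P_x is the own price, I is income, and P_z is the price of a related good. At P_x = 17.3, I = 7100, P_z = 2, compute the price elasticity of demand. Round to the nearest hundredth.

-0.48

First evaluate x: 56.8 − 0.1(17.3)² + 0.013(7100) + 2.4(2) = 56.8 − 29.929 + 92.3 + 4.8 = 123.971.
∂x/∂P_x = −2·0.1·P_x = -3.46, so E_p = -3.46·(17.3/123.971) ≈ -0.48.
|E_p| < 1: demand is inelastic.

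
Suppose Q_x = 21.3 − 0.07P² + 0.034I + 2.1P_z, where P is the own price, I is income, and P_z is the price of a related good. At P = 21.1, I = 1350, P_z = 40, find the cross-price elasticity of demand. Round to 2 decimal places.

0.70

Substituting, Q_x = 21.3 − 0.07(21.1)² + 0.034(1350) + 2.1(40) = 21.3 − 31.1647 + 45.9 + 84 = 120.0353.
∂Q_x/∂P_z = +2.1, so E_xy = 2.1·(40/120.0353) ≈ 0.70.
E_xy > 0: the goods are substitutes.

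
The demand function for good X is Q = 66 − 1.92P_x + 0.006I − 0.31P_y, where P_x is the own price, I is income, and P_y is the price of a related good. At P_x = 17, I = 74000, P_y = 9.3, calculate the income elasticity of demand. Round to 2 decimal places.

First evaluate Q: 66 − 1.92(17) + 0.006(74000) − 0.31(9.3) = 66 − 32.64 + 444 − 2.883 = 474.477.
∂Q/∂I = +0.006, so E_I = 0.006·(74000/474.477) ≈ 0.94.
E_I ∈ (0,1): normal good (necessity).

0.94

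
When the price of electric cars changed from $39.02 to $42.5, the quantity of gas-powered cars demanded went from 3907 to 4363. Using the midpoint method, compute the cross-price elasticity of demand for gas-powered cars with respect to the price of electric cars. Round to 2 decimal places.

1.29

%ΔQ_x = (4363 − 3907)/[(3907+4363)/2] = 456/4135 ≈ 0.1103.
%ΔP_y = (42.5 − 39.02)/[(39.02+42.5)/2] ≈ 0.0854.
E_xy = 0.1103/0.0854 ≈ 1.29.
E_xy > 0, so gas-powered cars and electric cars are substitutes.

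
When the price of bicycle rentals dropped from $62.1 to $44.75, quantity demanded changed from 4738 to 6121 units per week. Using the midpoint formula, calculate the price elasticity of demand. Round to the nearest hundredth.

%ΔQ = (6121 − 4738)/[(4738 + 6121)/2] = 1383/5429.5 ≈ 0.2547.
%Δp = (44.75 − 62.1)/[(62.1 + 44.75)/2] = -17.35/53.425 ≈ -0.3248.
Arc elasticity E = %ΔQ/%Δp ≈ 0.2547/-0.3248 ≈ -0.78.
|E| < 1: demand is inelastic over this range.

-0.78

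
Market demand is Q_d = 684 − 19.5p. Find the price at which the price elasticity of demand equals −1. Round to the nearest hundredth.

For linear demand Q_d = a − bp, E = −bp/(a − bp). |E| = 1 ⇒ bp = a − bp ⇒ p = a/(2b).
p = 684/(2·19.5) ≈ 17.54.

17.54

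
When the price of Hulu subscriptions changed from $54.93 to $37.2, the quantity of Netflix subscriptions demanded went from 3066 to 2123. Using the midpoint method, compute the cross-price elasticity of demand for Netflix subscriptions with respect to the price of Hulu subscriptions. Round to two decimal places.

0.94

%ΔQ_x = (2123 − 3066)/[(3066+2123)/2] = -943/2594.5 ≈ -0.3635.
%ΔP_y = (37.2 − 54.93)/[(54.93+37.2)/2] ≈ -0.3849.
E_xy = -0.3635/-0.3849 ≈ 0.94.
E_xy > 0, so Netflix subscriptions and Hulu subscriptions are substitutes.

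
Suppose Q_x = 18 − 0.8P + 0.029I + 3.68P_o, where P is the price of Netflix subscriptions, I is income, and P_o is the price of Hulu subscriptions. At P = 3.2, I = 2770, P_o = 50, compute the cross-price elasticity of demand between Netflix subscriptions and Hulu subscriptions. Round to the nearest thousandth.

Evaluating quantity at (P, I, P_o) gives Q_x = 18 − 0.8(3.2) + 0.029(2770) + 3.68(50) = 18 − 2.56 + 80.33 + 184 = 279.77.
∂Q_x/∂P_o = +3.68, so E_xy = 3.68·(50/279.77) ≈ 0.658.
E_xy > 0: the goods are substitutes.

0.658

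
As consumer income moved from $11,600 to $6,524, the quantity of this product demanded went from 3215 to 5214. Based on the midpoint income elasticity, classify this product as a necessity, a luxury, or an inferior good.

inferior

%ΔQ = (5214 − 3215)/[(3215+5214)/2] = 1999/4214.5 ≈ 0.4743.
%ΔM = (6,524 − 11,600)/[(11,600+6,524)/2] = -5076/9062 ≈ -0.5601.
E_I = %ΔQ/%ΔM ≈ -0.847.
E_I < 0: inferior good.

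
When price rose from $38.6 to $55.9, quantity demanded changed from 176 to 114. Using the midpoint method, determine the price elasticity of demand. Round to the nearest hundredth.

-1.17

%Δq = (114 − 176)/[(176 + 114)/2] = -62/145 ≈ -0.4276.
%Δp = (55.9 − 38.6)/[(38.6 + 55.9)/2] = 17.3/47.25 ≈ 0.3661.
Arc elasticity E = %Δq/%Δp ≈ -0.4276/0.3661 ≈ -1.17.
|E| > 1: demand is elastic over this range.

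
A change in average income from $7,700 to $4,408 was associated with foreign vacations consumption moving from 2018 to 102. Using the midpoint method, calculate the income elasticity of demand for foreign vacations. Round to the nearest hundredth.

%ΔQ = (102 − 2018)/[(2018+102)/2] = -1916/1060 ≈ -1.8075.
%ΔY = (4,408 − 7,700)/[(7,700+4,408)/2] = -3292/6054 ≈ -0.5438.
E_I = %ΔQ/%ΔY ≈ 3.32.
E_I > 1: normal good (luxury).

3.32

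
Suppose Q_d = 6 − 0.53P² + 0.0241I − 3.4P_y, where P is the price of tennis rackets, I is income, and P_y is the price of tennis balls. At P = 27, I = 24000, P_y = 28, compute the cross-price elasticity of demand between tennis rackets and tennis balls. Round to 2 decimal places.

At the given point, Q_d = 6 − 0.53(27)² + 0.0241(24000) − 3.4(28) = 6 − 386.37 + 578.4 − 95.2 = 102.83.
∂Q_d/∂P_y = −3.4, so E_xy = -3.4·(28/102.83) ≈ -0.93.
E_xy < 0: the goods are complements.

-0.93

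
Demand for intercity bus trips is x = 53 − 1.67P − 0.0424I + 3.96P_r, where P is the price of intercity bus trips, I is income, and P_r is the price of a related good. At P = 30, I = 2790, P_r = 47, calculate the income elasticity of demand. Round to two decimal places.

At the given point, x = 53 − 1.67(30) − 0.0424(2790) + 3.96(47) = 53 − 50.1 − 118.296 + 186.12 = 70.724.
∂x/∂I = −0.0424, so E_I = -0.0424·(2790/70.724) ≈ -1.67.
E_I < 0: inferior good.

-1.67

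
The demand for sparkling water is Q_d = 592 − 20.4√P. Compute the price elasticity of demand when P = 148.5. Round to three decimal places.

-0.362

At P = 148.5, Q_d = 343.4044.
dQ_d/dP = −20.4/(2√P) = −20.4/(2·12.1861).
Point elasticity E = (dQ_d/dP)·(P/Q_d) = -0.837 × 148.5/343.4044 ≈ -0.362.
|E| < 1, so demand is inelastic at this price.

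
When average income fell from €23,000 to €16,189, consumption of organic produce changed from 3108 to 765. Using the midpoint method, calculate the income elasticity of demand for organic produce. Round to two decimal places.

%ΔQ = (765 − 3108)/[(3108+765)/2] = -2343/1936.5 ≈ -1.2099.
%ΔI = (16,189 − 23,000)/[(23,000+16,189)/2] = -6811/19594.5 ≈ -0.3476.
E_I = %ΔQ/%ΔI ≈ 3.48.
E_I > 1: normal good (luxury).

3.48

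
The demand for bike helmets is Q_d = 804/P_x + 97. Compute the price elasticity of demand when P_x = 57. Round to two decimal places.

At P_x = 57, Q_d = 111.1053.
dQ_d/dP_x = −804/P_x² = −0.2475.
Point elasticity E = (dQ_d/dP_x)·(P_x/Q_d) = -0.2475 × 57/111.1053 ≈ -0.13.
|E| < 1, so demand is inelastic at this price.

-0.13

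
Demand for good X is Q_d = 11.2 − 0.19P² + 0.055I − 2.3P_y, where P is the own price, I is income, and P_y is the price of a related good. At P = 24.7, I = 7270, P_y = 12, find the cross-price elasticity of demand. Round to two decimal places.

-0.10

First evaluate Q_d: 11.2 − 0.19(24.7)² + 0.055(7270) − 2.3(12) = 11.2 − 115.9171 + 399.85 − 27.6 = 267.5329.
∂Q_d/∂P_y = −2.3, so E_xy = -2.3·(12/267.5329) ≈ -0.10.
E_xy < 0: the goods are complements.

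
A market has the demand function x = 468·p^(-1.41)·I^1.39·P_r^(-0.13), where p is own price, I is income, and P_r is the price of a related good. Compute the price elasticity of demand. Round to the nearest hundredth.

-1.41

For a Cobb–Douglas (constant-elasticity) form x = A·p^α·…, the elasticity with respect to p equals the exponent α at every point.
Here the exponent on p is -1.41, so the price elasticity of demand is -1.41.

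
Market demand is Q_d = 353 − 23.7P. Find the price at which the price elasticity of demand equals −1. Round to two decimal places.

For linear demand Q_d = a − bP, E = −bP/(a − bP). |E| = 1 ⇒ bP = a − bP ⇒ P = a/(2b).
P = 353/(2·23.7) ≈ 7.45.

7.45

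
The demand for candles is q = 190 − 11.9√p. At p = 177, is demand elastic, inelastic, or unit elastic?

At p = 177, q = 31.6808.
dq/dp = −11.9/(2√p) = −11.9/(2·13.3041).
Point elasticity E = (dq/dp)·(p/q) = -0.4472 × 177/31.6808 ≈ -2.499.
|E| ≈ 2.499 > 1, so demand is elastic.

elastic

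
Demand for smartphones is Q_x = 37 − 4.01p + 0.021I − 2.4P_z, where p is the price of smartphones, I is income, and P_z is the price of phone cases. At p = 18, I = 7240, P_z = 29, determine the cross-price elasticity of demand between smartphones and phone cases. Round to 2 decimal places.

Q_x = 37 − 4.01(18) + 0.021(7240) − 2.4(29) = 37 − 72.18 + 152.04 − 69.6 = 47.26.
∂Q_x/∂P_z = −2.4, so E_xy = -2.4·(29/47.26) ≈ -1.47.
E_xy < 0: the goods are complements.

-1.47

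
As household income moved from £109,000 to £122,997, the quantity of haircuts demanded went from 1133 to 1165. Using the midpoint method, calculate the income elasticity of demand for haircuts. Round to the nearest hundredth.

%ΔQ = (1165 − 1133)/[(1133+1165)/2] = 32/1149 ≈ 0.0279.
%ΔI = (122,997 − 109,000)/[(109,000+122,997)/2] = 13997/115998.5 ≈ 0.1207.
E_I = %ΔQ/%ΔI ≈ 0.23.
E_I ∈ (0,1): normal good (necessity).

0.23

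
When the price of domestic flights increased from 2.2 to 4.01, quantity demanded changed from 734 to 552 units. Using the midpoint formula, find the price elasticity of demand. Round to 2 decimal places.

%Δq = (552 − 734)/[(734 + 552)/2] = -182/643 ≈ -0.2830.
%ΔP = (4.01 − 2.2)/[(2.2 + 4.01)/2] = 1.81/3.105 ≈ 0.5829.
Arc elasticity E = %Δq/%ΔP ≈ -0.2830/0.5829 ≈ -0.49.
|E| < 1: demand is inelastic over this range.

-0.49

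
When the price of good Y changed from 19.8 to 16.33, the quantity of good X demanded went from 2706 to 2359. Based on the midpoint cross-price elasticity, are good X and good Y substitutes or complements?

%ΔQ_x = (2359 − 2706)/[(2706+2359)/2] = -347/2532.5 ≈ -0.1370.
%ΔP_y = (16.33 − 19.8)/[(19.8+16.33)/2] ≈ -0.1921.
E_xy = -0.1370/-0.1921 ≈ 0.713.
E_xy > 0, so the goods are substitutes.

substitutes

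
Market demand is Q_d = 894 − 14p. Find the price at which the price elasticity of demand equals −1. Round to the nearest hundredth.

For linear demand Q_d = a − bp, E = −bp/(a − bp). |E| = 1 ⇒ bp = a − bp ⇒ p = a/(2b).
p = 894/(2·14) ≈ 31.93.

31.93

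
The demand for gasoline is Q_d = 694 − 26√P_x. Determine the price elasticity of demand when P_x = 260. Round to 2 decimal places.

At P_x = 260, Q_d = 274.7626.
dQ_d/dP_x = −26/(2√P_x) = −26/(2·16.1245).
Point elasticity E = (dQ_d/dP_x)·(P_x/Q_d) = -0.8062 × 260/274.7626 ≈ -0.76.
|E| < 1, so demand is inelastic at this price.

-0.76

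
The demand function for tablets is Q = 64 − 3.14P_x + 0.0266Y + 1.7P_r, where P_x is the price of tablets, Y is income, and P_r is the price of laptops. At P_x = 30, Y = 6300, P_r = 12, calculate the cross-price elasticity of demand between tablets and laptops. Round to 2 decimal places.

0.13

Evaluating quantity at (P_x, Y, P_r) gives Q = 64 − 3.14(30) + 0.0266(6300) + 1.7(12) = 64 − 94.2 + 167.58 + 20.4 = 157.78.
∂Q/∂P_r = +1.7, so E_xy = 1.7·(12/157.78) ≈ 0.13.
E_xy > 0: the goods are substitutes.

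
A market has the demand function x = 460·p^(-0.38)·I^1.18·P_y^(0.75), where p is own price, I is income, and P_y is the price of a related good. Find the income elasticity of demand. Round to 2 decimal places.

1.18

For a Cobb–Douglas (constant-elasticity) form x = A·I^α·…, the elasticity with respect to I equals the exponent α at every point.
Here the exponent on I is 1.18, so the income elasticity of demand is 1.18.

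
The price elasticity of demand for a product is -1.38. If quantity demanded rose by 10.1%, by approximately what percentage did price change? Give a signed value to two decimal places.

%ΔQ ≈ E × %ΔP ⇒ %ΔP = %ΔQ / E = (10.1%)/(-1.38) ≈ -7.32%.

-7.32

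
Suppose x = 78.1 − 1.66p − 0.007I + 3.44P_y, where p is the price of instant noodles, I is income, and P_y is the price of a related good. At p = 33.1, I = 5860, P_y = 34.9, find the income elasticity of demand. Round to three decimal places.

-0.401

At the given point, x = 78.1 − 1.66(33.1) − 0.007(5860) + 3.44(34.9) = 78.1 − 54.946 − 41.02 + 120.056 = 102.19.
∂x/∂I = −0.007, so E_I = -0.007·(5860/102.19) ≈ -0.401.
E_I < 0: inferior good.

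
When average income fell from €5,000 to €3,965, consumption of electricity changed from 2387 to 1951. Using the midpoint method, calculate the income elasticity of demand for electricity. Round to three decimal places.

0.871

%ΔQ = (1951 − 2387)/[(2387+1951)/2] = -436/2169 ≈ -0.2010.
%ΔI = (3,965 − 5,000)/[(5,000+3,965)/2] = -1035/4482.5 ≈ -0.2309.
E_I = %ΔQ/%ΔI ≈ 0.871.
E_I ∈ (0,1): normal good (necessity).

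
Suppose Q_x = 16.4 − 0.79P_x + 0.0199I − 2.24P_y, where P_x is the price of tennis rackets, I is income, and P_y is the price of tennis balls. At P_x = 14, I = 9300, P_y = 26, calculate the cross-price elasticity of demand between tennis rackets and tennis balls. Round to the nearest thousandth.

Evaluating quantity at (P_x, I, P_y) gives Q_x = 16.4 − 0.79(14) + 0.0199(9300) − 2.24(26) = 16.4 − 11.06 + 185.07 − 58.24 = 132.17.
∂Q_x/∂P_y = −2.24, so E_xy = -2.24·(26/132.17) ≈ -0.441.
E_xy < 0: the goods are complements.

-0.441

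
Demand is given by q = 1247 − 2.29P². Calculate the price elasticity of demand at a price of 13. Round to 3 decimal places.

-0.900

At P = 13, q = 859.99.
dq/dP = −2·2.29·P = −59.54.
Point elasticity E = (dq/dP)·(P/q) = -59.54 × 13/859.99 ≈ -0.900.
|E| < 1, so demand is inelastic at this price.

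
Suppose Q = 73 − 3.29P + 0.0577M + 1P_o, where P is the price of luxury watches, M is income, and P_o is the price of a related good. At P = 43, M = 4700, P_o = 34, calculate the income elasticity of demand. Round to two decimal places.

1.15

First evaluate Q: 73 − 3.29(43) + 0.0577(4700) + 1(34) = 73 − 141.47 + 271.19 + 34 = 236.72.
∂Q/∂M = +0.0577, so E_I = 0.0577·(4700/236.72) ≈ 1.15.
E_I > 1: normal good (luxury).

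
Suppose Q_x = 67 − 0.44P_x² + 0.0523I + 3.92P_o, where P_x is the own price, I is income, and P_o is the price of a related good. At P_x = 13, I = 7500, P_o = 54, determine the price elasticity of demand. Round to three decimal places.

-0.249

Substituting, Q_x = 67 − 0.44(13)² + 0.0523(7500) + 3.92(54) = 67 − 74.36 + 392.25 + 211.68 = 596.57.
∂Q_x/∂P_x = −2·0.44·P_x = -11.44, so E_p = -11.44·(13/596.57) ≈ -0.249.
|E_p| < 1: demand is inelastic.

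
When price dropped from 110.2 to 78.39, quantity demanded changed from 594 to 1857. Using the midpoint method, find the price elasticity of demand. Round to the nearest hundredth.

-3.06

%Δq = (1857 − 594)/[(594 + 1857)/2] = 1263/1225.5 ≈ 1.0306.
%ΔP = (78.39 − 110.2)/[(110.2 + 78.39)/2] = -31.81/94.295 ≈ -0.3373.
Arc elasticity E = %Δq/%ΔP ≈ 1.0306/-0.3373 ≈ -3.06.
|E| > 1: demand is elastic over this range.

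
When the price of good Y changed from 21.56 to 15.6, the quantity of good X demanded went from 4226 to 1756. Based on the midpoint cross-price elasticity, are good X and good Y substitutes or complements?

%ΔQ_x = (1756 − 4226)/[(4226+1756)/2] = -2470/2991 ≈ -0.8258.
%ΔP_y = (15.6 − 21.56)/[(21.56+15.6)/2] ≈ -0.3208.
E_xy = -0.8258/-0.3208 ≈ 2.574.
E_xy > 0, so the goods are substitutes.

substitutes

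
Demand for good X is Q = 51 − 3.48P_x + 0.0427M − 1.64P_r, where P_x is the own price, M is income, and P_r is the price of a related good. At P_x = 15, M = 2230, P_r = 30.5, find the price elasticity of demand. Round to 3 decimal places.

Evaluating quantity at (P_x, M, P_r) gives Q = 51 − 3.48(15) + 0.0427(2230) − 1.64(30.5) = 51 − 52.2 + 95.221 − 50.02 = 44.001.
∂Q/∂P_x = −3.48, so E_p = (−3.48)·(15/44.001) ≈ -1.186.
|E_p| > 1: demand is elastic.

-1.186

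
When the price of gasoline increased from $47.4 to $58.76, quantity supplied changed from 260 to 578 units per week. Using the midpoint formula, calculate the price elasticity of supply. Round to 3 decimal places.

3.546

%Δq = (578 − 260)/[(260 + 578)/2] = 318/419 ≈ 0.7589.
%ΔP = (58.76 − 47.4)/[(47.4 + 58.76)/2] = 11.36/53.08 ≈ 0.2140.
Arc elasticity E = %Δq/%ΔP ≈ 0.7589/0.2140 ≈ 3.546.
|E| > 1: supply is elastic over this range.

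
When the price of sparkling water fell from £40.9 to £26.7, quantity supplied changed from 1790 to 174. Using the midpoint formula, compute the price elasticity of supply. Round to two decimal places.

%ΔQ = (174 − 1790)/[(1790 + 174)/2] = -1616/982 ≈ -1.6456.
%ΔP = (26.7 − 40.9)/[(40.9 + 26.7)/2] = -14.2/33.8 ≈ -0.4201.
Arc elasticity E = %ΔQ/%ΔP ≈ -1.6456/-0.4201 ≈ 3.92.
|E| > 1: supply is elastic over this range.

3.92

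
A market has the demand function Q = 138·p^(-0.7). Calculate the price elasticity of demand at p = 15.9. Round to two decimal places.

-0.70

For a Cobb–Douglas (constant-elasticity) form Q = A·p^α·…, the elasticity with respect to p equals the exponent α at every point.
Here the exponent on p is -0.7, so the price elasticity of demand is -0.70.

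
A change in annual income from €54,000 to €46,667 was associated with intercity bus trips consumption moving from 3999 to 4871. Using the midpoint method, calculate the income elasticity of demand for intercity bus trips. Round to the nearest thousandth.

-1.350

%ΔQ = (4871 − 3999)/[(3999+4871)/2] = 872/4435 ≈ 0.1966.
%ΔM = (46,667 − 54,000)/[(54,000+46,667)/2] = -7333/50333.5 ≈ -0.1457.
E_I = %ΔQ/%ΔM ≈ -1.350.
E_I < 0: inferior good.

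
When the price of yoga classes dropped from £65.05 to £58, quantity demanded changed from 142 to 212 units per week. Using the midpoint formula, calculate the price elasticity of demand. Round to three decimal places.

%ΔQ = (212 − 142)/[(142 + 212)/2] = 70/177 ≈ 0.3955.
%Δp = (58 − 65.05)/[(65.05 + 58)/2] = -7.05/61.525 ≈ -0.1146.
Arc elasticity E = %ΔQ/%Δp ≈ 0.3955/-0.1146 ≈ -3.451.
|E| > 1: demand is elastic over this range.

-3.451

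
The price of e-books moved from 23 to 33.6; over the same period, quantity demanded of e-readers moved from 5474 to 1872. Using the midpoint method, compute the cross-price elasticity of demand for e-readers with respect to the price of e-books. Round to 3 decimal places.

%ΔQ_x = (1872 − 5474)/[(5474+1872)/2] = -3602/3673 ≈ -0.9807.
%ΔP_y = (33.6 − 23)/[(23+33.6)/2] ≈ 0.3746.
E_xy = -0.9807/0.3746 ≈ -2.618.
E_xy < 0, so e-readers and e-books are complements.

-2.618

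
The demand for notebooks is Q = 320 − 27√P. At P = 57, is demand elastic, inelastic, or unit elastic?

At P = 57, Q = 116.1545.
dQ/dP = −27/(2√P) = −27/(2·7.5498).
Point elasticity E = (dQ/dP)·(P/Q) = -1.7881 × 57/116.1545 ≈ -0.877.
|E| ≈ 0.877 < 1, so demand is inelastic.

inelastic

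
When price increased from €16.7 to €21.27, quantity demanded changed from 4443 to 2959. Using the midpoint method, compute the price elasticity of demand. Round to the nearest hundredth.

-1.67

%Δq = (2959 − 4443)/[(4443 + 2959)/2] = -1484/3701 ≈ -0.4010.
%Δp = (21.27 − 16.7)/[(16.7 + 21.27)/2] = 4.57/18.985 ≈ 0.2407.
Arc elasticity E = %Δq/%Δp ≈ -0.4010/0.2407 ≈ -1.67.
|E| > 1: demand is elastic over this range.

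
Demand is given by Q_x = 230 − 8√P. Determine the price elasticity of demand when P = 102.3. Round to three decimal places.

At P = 102.3, Q_x = 149.0852.
dQ_x/dP = −8/(2√P) = −8/(2·10.1143).
Point elasticity E = (dQ_x/dP)·(P/Q_x) = -0.3955 × 102.3/149.0852 ≈ -0.271.
|E| < 1, so demand is inelastic at this price.

-0.271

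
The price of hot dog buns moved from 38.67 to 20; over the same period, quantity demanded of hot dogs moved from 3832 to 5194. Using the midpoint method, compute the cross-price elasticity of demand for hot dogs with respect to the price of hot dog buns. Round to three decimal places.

%ΔQ_x = (5194 − 3832)/[(3832+5194)/2] = 1362/4513 ≈ 0.3018.
%ΔP_y = (20 − 38.67)/[(38.67+20)/2] ≈ -0.6364.
E_xy = 0.3018/-0.6364 ≈ -0.474.
E_xy < 0, so hot dogs and hot dog buns are complements.

-0.474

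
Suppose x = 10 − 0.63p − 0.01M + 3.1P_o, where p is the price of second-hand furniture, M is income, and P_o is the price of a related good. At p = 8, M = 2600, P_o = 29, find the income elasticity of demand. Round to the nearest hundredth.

x = 10 − 0.63(8) − 0.01(2600) + 3.1(29) = 10 − 5.04 − 26 + 89.9 = 68.86.
∂x/∂M = −0.01, so E_I = -0.01·(2600/68.86) ≈ -0.38.
E_I < 0: inferior good.

-0.38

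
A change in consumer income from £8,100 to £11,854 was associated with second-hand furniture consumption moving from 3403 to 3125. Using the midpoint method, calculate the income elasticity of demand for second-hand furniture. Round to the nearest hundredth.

%ΔQ = (3125 − 3403)/[(3403+3125)/2] = -278/3264 ≈ -0.0852.
%ΔI = (11,854 − 8,100)/[(8,100+11,854)/2] = 3754/9977 ≈ 0.3763.
E_I = %ΔQ/%ΔI ≈ -0.23.
E_I < 0: inferior good.

-0.23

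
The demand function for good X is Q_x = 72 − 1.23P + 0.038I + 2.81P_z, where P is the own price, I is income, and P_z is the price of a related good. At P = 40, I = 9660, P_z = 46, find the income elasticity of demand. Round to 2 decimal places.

0.71

Substituting, Q_x = 72 − 1.23(40) + 0.038(9660) + 2.81(46) = 72 − 49.2 + 367.08 + 129.26 = 519.14.
∂Q_x/∂I = +0.038, so E_I = 0.038·(9660/519.14) ≈ 0.71.
E_I ∈ (0,1): normal good (necessity).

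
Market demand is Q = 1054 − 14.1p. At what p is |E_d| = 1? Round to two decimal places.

For linear demand Q = a − bp, E = −bp/(a − bp). |E| = 1 ⇒ bp = a − bp ⇒ p = a/(2b).
p = 1054/(2·14.1) ≈ 37.38.

37.38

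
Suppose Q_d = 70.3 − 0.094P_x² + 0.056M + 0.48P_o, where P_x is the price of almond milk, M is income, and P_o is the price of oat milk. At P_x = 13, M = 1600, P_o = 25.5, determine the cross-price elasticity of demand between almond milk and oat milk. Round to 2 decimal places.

0.08

Substituting, Q_d = 70.3 − 0.094(13)² + 0.056(1600) + 0.48(25.5) = 70.3 − 15.886 + 89.6 + 12.24 = 156.254.
∂Q_d/∂P_o = +0.48, so E_xy = 0.48·(25.5/156.254) ≈ 0.08.
E_xy > 0: the goods are substitutes.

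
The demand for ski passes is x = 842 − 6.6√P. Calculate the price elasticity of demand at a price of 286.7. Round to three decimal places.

At P = 286.7, x = 730.2474.
dx/dP = −6.6/(2√P) = −6.6/(2·16.9322).
Point elasticity E = (dx/dP)·(P/x) = -0.1949 × 286.7/730.2474 ≈ -0.077.
|E| < 1, so demand is inelastic at this price.

-0.077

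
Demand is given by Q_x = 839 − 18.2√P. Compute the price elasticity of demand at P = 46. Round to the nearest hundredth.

At P = 46, Q_x = 715.5616.
dQ_x/dP = −18.2/(2√P) = −18.2/(2·6.7823).
Point elasticity E = (dQ_x/dP)·(P/Q_x) = -1.3417 × 46/715.5616 ≈ -0.09.
|E| < 1, so demand is inelastic at this price.

-0.09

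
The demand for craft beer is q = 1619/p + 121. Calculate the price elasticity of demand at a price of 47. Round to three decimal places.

-0.222

At p = 47, q = 155.4468.
dq/dp = −1619/p² = −0.7329.
Point elasticity E = (dq/dp)·(p/q) = -0.7329 × 47/155.4468 ≈ -0.222.
|E| < 1, so demand is inelastic at this price.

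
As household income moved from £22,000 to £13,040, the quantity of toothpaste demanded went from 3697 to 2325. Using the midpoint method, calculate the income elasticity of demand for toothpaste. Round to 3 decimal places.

%ΔQ = (2325 − 3697)/[(3697+2325)/2] = -1372/3011 ≈ -0.4557.
%ΔY = (13,040 − 22,000)/[(22,000+13,040)/2] = -8960/17520 ≈ -0.5114.
E_I = %ΔQ/%ΔY ≈ 0.891.
E_I ∈ (0,1): normal good (necessity).

0.891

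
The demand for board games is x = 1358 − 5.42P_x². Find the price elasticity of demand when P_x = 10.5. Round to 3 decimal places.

-1.572

At P_x = 10.5, x = 760.445.
dx/dP_x = −2·5.42·P_x = −113.82.
Point elasticity E = (dx/dP_x)·(P_x/x) = -113.82 × 10.5/760.445 ≈ -1.572.
|E| > 1, so demand is elastic at this price.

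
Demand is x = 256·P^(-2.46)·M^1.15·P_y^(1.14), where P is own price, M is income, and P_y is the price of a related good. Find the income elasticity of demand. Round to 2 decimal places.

1.15

For a Cobb–Douglas (constant-elasticity) form x = A·M^α·…, the elasticity with respect to M equals the exponent α at every point.
Here the exponent on M is 1.15, so the income elasticity of demand is 1.15.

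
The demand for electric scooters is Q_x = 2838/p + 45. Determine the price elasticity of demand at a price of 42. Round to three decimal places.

-0.600

At p = 42, Q_x = 112.5714.
dQ_x/dp = −2838/p² = −1.6088.
Point elasticity E = (dQ_x/dp)·(p/Q_x) = -1.6088 × 42/112.5714 ≈ -0.600.
|E| < 1, so demand is inelastic at this price.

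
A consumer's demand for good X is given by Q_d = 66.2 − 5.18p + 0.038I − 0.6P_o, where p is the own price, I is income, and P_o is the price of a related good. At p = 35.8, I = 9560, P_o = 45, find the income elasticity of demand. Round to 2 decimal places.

1.67

Substituting, Q_d = 66.2 − 5.18(35.8) + 0.038(9560) − 0.6(45) = 66.2 − 185.444 + 363.28 − 27 = 217.036.
∂Q_d/∂I = +0.038, so E_I = 0.038·(9560/217.036) ≈ 1.67.
E_I > 1: normal good (luxury).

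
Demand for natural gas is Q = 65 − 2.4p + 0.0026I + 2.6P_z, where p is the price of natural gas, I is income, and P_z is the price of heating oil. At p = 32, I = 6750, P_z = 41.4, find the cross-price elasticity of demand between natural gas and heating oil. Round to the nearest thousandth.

0.949

Evaluating quantity at (p, I, P_z) gives Q = 65 − 2.4(32) + 0.0026(6750) + 2.6(41.4) = 65 − 76.8 + 17.55 + 107.64 = 113.39.
∂Q/∂P_z = +2.6, so E_xy = 2.6·(41.4/113.39) ≈ 0.949.
E_xy > 0: the goods are substitutes.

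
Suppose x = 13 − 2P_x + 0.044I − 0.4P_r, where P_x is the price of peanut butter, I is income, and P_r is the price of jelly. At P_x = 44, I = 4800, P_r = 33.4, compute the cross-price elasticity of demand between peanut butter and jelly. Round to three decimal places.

-0.109

x = 13 − 2(44) + 0.044(4800) − 0.4(33.4) = 13 − 88 + 211.2 − 13.36 = 122.84.
∂x/∂P_r = −0.4, so E_xy = -0.4·(33.4/122.84) ≈ -0.109.
E_xy < 0: the goods are complements.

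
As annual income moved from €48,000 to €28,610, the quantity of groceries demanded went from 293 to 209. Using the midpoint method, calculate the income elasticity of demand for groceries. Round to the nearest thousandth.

0.661

%ΔQ = (209 − 293)/[(293+209)/2] = -84/251 ≈ -0.3347.
%ΔY = (28,610 − 48,000)/[(48,000+28,610)/2] = -19390/38305 ≈ -0.5062.
E_I = %ΔQ/%ΔY ≈ 0.661.
E_I ∈ (0,1): normal good (necessity).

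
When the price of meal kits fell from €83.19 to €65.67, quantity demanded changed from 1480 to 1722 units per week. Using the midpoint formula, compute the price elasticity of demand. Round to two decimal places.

-0.64

%ΔQ = (1722 − 1480)/[(1480 + 1722)/2] = 242/1601 ≈ 0.1512.
%ΔP = (65.67 − 83.19)/[(83.19 + 65.67)/2] = -17.52/74.43 ≈ -0.2354.
Arc elasticity E = %ΔQ/%ΔP ≈ 0.1512/-0.2354 ≈ -0.64.
|E| < 1: demand is inelastic over this range.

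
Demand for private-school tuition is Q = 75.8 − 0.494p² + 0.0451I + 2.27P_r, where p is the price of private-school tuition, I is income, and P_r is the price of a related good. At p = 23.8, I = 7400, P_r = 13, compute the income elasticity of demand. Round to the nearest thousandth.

2.096

Q = 75.8 − 0.494(23.8)² + 0.0451(7400) + 2.27(13) = 75.8 − 279.8214 + 333.74 + 29.51 = 159.2286.
∂Q/∂I = +0.0451, so E_I = 0.0451·(7400/159.2286) ≈ 2.096.
E_I > 1: normal good (luxury).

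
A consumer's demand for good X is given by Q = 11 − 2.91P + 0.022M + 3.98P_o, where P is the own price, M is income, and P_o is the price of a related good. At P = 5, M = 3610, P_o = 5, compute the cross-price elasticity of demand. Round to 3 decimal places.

0.208

Evaluating quantity at (P, M, P_o) gives Q = 11 − 2.91(5) + 0.022(3610) + 3.98(5) = 11 − 14.55 + 79.42 + 19.9 = 95.77.
∂Q/∂P_o = +3.98, so E_xy = 3.98·(5/95.77) ≈ 0.208.
E_xy > 0: the goods are substitutes.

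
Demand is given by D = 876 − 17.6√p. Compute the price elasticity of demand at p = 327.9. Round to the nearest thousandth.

At p = 327.9, D = 557.299.
dD/dp = −17.6/(2√p) = −17.6/(2·18.108).
Point elasticity E = (dD/dp)·(p/D) = -0.486 × 327.9/557.299 ≈ -0.286.
|E| < 1, so demand is inelastic at this price.

-0.286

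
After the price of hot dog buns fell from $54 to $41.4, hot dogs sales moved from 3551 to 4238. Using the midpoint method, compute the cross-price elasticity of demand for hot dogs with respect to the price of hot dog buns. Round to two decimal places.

%ΔQ_x = (4238 − 3551)/[(3551+4238)/2] = 687/3894.5 ≈ 0.1764.
%ΔP_y = (41.4 − 54)/[(54+41.4)/2] ≈ -0.2642.
E_xy = 0.1764/-0.2642 ≈ -0.67.
E_xy < 0, so hot dogs and hot dog buns are complements.

-0.67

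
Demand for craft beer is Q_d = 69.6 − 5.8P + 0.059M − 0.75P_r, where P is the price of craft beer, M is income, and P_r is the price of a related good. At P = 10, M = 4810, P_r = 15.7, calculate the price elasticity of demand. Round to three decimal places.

Evaluating quantity at (P, M, P_r) gives Q_d = 69.6 − 5.8(10) + 0.059(4810) − 0.75(15.7) = 69.6 − 58 + 283.79 − 11.775 = 283.615.
∂Q_d/∂P = −5.8, so E_p = (−5.8)·(10/283.615) ≈ -0.205.
|E_p| < 1: demand is inelastic.

-0.205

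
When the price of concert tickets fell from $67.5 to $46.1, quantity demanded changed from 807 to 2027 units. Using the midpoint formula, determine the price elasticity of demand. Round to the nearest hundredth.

-2.29

%ΔQ = (2027 − 807)/[(807 + 2027)/2] = 1220/1417 ≈ 0.8610.
%ΔP = (46.1 − 67.5)/[(67.5 + 46.1)/2] = -21.4/56.8 ≈ -0.3768.
Arc elasticity E = %ΔQ/%ΔP ≈ 0.8610/-0.3768 ≈ -2.29.
|E| > 1: demand is elastic over this range.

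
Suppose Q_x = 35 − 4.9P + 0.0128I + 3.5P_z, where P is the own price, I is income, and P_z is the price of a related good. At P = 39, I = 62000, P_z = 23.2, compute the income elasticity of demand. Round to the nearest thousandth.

1.104

First evaluate Q_x: 35 − 4.9(39) + 0.0128(62000) + 3.5(23.2) = 35 − 191.1 + 793.6 + 81.2 = 718.7.
∂Q_x/∂I = +0.0128, so E_I = 0.0128·(62000/718.7) ≈ 1.104.
E_I > 1: normal good (luxury).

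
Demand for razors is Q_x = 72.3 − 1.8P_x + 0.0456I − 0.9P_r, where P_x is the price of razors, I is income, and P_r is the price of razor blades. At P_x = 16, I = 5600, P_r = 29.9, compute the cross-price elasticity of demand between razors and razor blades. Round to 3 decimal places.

First evaluate Q_x: 72.3 − 1.8(16) + 0.0456(5600) − 0.9(29.9) = 72.3 − 28.8 + 255.36 − 26.91 = 271.95.
∂Q_x/∂P_r = −0.9, so E_xy = -0.9·(29.9/271.95) ≈ -0.099.
E_xy < 0: the goods are complements.

-0.099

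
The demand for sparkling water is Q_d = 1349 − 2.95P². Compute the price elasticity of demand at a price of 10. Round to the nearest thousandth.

At P = 10, Q_d = 1054.
dQ_d/dP = −2·2.95·P = −59.
Point elasticity E = (dQ_d/dP)·(P/Q_d) = -59 × 10/1054 ≈ -0.560.
|E| < 1, so demand is inelastic at this price.

-0.560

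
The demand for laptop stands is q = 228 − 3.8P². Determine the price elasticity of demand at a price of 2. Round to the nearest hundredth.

-0.14

At P = 2, q = 212.8.
dq/dP = −2·3.8·P = −15.2.
Point elasticity E = (dq/dP)·(P/q) = -15.2 × 2/212.8 ≈ -0.14.
|E| < 1, so demand is inelastic at this price.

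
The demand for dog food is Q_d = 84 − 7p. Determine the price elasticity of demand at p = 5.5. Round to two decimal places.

-0.85

At p = 5.5, Q_d = 45.5.
dQ_d/dp = −7.
Point elasticity E = (dQ_d/dp)·(p/Q_d) = -7 × 5.5/45.5 ≈ -0.85.
|E| < 1, so demand is inelastic at this price.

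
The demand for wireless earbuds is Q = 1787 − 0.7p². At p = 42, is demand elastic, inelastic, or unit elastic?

elastic

At p = 42, Q = 552.2.
dQ/dp = −2·0.7·p = −58.8.
Point elasticity E = (dQ/dp)·(p/Q) = -58.8 × 42/552.2 ≈ -4.472.
|E| ≈ 4.472 > 1, so demand is elastic.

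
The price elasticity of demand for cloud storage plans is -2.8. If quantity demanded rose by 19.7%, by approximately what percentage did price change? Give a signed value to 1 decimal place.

%ΔQ ≈ E × %ΔP ⇒ %ΔP = %ΔQ / E = (19.7%)/(-2.8) ≈ -7.0%.

-7.0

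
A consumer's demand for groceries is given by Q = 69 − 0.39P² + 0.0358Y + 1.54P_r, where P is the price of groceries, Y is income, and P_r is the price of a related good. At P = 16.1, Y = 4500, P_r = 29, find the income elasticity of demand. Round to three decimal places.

At the given point, Q = 69 − 0.39(16.1)² + 0.0358(4500) + 1.54(29) = 69 − 101.0919 + 161.1 + 44.66 = 173.6681.
∂Q/∂Y = +0.0358, so E_I = 0.0358·(4500/173.6681) ≈ 0.928.
E_I ∈ (0,1): normal good (necessity).

0.928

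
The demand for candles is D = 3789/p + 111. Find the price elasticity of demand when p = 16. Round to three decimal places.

At p = 16, D = 347.8125.
dD/dp = −3789/p² = −14.8008.
Point elasticity E = (dD/dp)·(p/D) = -14.8008 × 16/347.8125 ≈ -0.681.
|E| < 1, so demand is inelastic at this price.

-0.681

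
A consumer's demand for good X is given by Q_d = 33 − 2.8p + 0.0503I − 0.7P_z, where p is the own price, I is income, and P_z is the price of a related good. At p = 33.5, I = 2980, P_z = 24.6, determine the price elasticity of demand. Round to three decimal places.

Q_d = 33 − 2.8(33.5) + 0.0503(2980) − 0.7(24.6) = 33 − 93.8 + 149.894 − 17.22 = 71.874.
∂Q_d/∂p = −2.8, so E_p = (−2.8)·(33.5/71.874) ≈ -1.305.
|E_p| > 1: demand is elastic.

-1.305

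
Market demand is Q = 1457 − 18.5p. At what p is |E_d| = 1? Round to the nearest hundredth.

39.38

For linear demand Q = a − bp, E = −bp/(a − bp). |E| = 1 ⇒ bp = a − bp ⇒ p = a/(2b).
p = 1457/(2·18.5) ≈ 39.38.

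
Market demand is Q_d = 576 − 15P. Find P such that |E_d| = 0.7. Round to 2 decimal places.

15.81

Set −bP/(a − bP) = −0.7 ⇒ bP = 0.7(a − bP) ⇒ bP(1+0.7) = 0.7·a.
P = 0.7·576/(15·1.7) ≈ 15.81.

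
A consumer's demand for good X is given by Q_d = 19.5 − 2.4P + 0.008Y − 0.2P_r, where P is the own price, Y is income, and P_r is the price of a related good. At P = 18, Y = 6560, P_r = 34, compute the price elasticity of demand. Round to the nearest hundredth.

-1.97

Q_d = 19.5 − 2.4(18) + 0.008(6560) − 0.2(34) = 19.5 − 43.2 + 52.48 − 6.8 = 21.98.
∂Q_d/∂P = −2.4, so E_p = (−2.4)·(18/21.98) ≈ -1.97.
|E_p| > 1: demand is elastic.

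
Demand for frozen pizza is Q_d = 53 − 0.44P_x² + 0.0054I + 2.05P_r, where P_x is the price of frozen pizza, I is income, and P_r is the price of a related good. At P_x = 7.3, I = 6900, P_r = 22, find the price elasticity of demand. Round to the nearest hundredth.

Q_d = 53 − 0.44(7.3)² + 0.0054(6900) + 2.05(22) = 53 − 23.4476 + 37.26 + 45.1 = 111.9124.
∂Q_d/∂P_x = −2·0.44·P_x = -6.424, so E_p = -6.424·(7.3/111.9124) ≈ -0.42.
|E_p| < 1: demand is inelastic.

-0.42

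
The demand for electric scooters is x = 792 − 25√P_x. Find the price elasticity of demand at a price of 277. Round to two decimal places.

At P_x = 277, x = 375.9171.
dx/dP_x = −25/(2√P_x) = −25/(2·16.6433).
Point elasticity E = (dx/dP_x)·(P_x/x) = -0.7511 × 277/375.9171 ≈ -0.55.
|E| < 1, so demand is inelastic at this price.

-0.55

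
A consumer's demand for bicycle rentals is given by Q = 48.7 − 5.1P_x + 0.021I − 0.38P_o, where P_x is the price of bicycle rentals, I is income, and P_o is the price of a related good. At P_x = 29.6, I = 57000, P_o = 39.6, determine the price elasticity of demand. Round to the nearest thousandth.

-0.140

First evaluate Q: 48.7 − 5.1(29.6) + 0.021(57000) − 0.38(39.6) = 48.7 − 150.96 + 1197 − 15.048 = 1079.692.
∂Q/∂P_x = −5.1, so E_p = (−5.1)·(29.6/1079.692) ≈ -0.140.
|E_p| < 1: demand is inelastic.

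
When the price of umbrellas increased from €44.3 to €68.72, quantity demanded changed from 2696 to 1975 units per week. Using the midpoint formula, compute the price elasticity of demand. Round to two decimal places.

%Δq = (1975 − 2696)/[(2696 + 1975)/2] = -721/2335.5 ≈ -0.3087.
%ΔP = (68.72 − 44.3)/[(44.3 + 68.72)/2] = 24.42/56.51 ≈ 0.4321.
Arc elasticity E = %Δq/%ΔP ≈ -0.3087/0.4321 ≈ -0.71.
|E| < 1: demand is inelastic over this range.

-0.71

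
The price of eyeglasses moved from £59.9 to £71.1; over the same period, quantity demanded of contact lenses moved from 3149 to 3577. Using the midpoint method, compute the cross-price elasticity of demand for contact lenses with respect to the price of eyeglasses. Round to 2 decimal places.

0.74

%ΔQ_x = (3577 − 3149)/[(3149+3577)/2] = 428/3363 ≈ 0.1273.
%ΔP_y = (71.1 − 59.9)/[(59.9+71.1)/2] ≈ 0.1710.
E_xy = 0.1273/0.1710 ≈ 0.74.
E_xy > 0, so contact lenses and eyeglasses are substitutes.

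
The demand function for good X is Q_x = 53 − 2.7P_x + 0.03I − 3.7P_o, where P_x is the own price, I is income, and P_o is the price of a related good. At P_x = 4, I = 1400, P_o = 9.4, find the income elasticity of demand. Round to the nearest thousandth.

Substituting, Q_x = 53 − 2.7(4) + 0.03(1400) − 3.7(9.4) = 53 − 10.8 + 42 − 34.78 = 49.42.
∂Q_x/∂I = +0.03, so E_I = 0.03·(1400/49.42) ≈ 0.850.
E_I ∈ (0,1): normal good (necessity).

0.850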